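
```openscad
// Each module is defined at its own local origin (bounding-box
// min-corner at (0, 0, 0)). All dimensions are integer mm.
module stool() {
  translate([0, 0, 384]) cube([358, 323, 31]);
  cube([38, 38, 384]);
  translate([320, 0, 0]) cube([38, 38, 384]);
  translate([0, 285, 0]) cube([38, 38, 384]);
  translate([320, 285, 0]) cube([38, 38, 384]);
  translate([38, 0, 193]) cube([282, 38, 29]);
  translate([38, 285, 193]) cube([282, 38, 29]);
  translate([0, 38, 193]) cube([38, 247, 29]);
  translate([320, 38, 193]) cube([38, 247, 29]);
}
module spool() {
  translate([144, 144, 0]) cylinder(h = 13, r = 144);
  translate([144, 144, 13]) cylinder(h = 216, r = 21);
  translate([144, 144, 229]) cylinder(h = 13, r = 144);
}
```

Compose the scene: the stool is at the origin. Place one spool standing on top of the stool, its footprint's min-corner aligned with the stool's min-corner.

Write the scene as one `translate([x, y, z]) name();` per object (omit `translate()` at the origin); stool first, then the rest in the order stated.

stool();
translate([0, 0, 415]) spool();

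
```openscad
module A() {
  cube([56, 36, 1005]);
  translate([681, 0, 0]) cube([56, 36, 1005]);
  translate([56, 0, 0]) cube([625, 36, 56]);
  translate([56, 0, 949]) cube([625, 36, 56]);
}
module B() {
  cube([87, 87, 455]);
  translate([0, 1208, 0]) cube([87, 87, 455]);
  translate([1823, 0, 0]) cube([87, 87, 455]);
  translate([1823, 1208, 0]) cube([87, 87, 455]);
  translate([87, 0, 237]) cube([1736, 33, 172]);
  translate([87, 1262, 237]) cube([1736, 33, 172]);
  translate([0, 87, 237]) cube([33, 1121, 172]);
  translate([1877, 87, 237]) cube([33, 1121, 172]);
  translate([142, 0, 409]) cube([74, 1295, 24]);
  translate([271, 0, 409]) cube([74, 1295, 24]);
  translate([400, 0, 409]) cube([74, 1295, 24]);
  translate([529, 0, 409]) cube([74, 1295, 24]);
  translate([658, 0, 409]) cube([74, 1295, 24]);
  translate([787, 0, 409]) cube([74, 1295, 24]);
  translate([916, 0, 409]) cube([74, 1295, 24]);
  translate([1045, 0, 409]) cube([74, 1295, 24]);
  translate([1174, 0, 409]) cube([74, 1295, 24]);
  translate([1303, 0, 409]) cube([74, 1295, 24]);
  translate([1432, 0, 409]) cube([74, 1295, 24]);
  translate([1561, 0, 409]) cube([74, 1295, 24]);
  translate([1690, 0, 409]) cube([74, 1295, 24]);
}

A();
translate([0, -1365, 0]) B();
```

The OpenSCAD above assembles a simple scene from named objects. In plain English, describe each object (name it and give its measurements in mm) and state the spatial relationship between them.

A is a rectangular picture frame lying in the x–z plane (depth along y). The opening is 625 mm wide (x) by 893 mm tall (z), surrounded by a border 56 mm wide on all four sides. The frame is 36 mm deep and is made of two full-height vertical stiles with two horizontal rails fitted between them.

B is a bed frame 1910 mm long (x) by 1295 mm wide (y). Four 87×87 mm corner posts, 455 mm tall, at the corners of the footprint. Four rails of 33 mm thickness and 172 mm height run between adjacent posts with their undersides at z = 237 mm, their outer faces flush with the outside of the frame (the two x-running rails run between the posts' inner faces; the two y-running rails run between the posts' inner faces). 13 slats, each 74 mm wide (x) and 24 mm thick, lie across the top of the two x-running rails, running the full 1295 mm width of the frame in y; the slats are evenly spaced along x between the inner faces of the end posts with equal gaps (rounded down to the nearest mm) at the −x end and between each pair — any rounding remainder accumulates at the +x end.

The bed frame is on the floor beside the picture frame on its −y side.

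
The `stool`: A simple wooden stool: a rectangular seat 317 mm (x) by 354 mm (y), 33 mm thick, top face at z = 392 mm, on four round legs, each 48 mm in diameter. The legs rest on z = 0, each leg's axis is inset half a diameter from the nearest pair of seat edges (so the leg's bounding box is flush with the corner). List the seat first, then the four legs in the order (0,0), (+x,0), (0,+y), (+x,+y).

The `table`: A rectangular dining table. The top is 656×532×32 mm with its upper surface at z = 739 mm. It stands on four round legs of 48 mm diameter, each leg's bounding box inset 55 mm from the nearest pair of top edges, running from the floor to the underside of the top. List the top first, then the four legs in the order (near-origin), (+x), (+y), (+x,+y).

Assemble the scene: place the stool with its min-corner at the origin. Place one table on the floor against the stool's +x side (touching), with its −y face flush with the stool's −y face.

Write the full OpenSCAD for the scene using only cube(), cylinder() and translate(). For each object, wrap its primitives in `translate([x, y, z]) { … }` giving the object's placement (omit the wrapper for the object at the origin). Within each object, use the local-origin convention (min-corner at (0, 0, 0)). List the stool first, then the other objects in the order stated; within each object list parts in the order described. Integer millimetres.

translate([0, 0, 359]) cube([317, 354, 33]);
translate([24, 24, 0]) cylinder(h = 359, r = 24);
translate([293, 24, 0]) cylinder(h = 359, r = 24);
translate([24, 330, 0]) cylinder(h = 359, r = 24);
translate([293, 330, 0]) cylinder(h = 359, r = 24);
translate([317, 0, 0]) {
  translate([0, 0, 707]) cube([656, 532, 32]);
  translate([79, 79, 0]) cylinder(h = 707, r = 24);
  translate([577, 79, 0]) cylinder(h = 707, r = 24);
  translate([79, 453, 0]) cylinder(h = 707, r = 24);
  translate([577, 453, 0]) cylinder(h = 707, r = 24);
}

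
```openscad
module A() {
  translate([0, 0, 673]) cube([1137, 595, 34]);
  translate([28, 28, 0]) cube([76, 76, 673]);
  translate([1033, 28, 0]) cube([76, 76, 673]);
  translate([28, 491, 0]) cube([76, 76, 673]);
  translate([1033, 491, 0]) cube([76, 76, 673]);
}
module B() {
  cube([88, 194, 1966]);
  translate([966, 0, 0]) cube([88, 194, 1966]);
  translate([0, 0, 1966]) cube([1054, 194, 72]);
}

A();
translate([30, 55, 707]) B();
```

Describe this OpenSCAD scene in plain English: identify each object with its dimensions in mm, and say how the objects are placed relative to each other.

A is a table with a 1137×595 mm rectangular top, 34 mm thick, top surface at z = 707 mm, supported by four 76×76 mm square legs, each inset 28 mm from the nearest pair of top edges, running from the floor.

B is a rectangular door frame: two vertical jambs of 88×194 mm section, 1966 mm tall, with a clear opening 878 mm wide between their inner faces. A header 72 mm tall and 194 mm deep lies on top of the jambs and spans the full outside width.

The door frame is on top of the table.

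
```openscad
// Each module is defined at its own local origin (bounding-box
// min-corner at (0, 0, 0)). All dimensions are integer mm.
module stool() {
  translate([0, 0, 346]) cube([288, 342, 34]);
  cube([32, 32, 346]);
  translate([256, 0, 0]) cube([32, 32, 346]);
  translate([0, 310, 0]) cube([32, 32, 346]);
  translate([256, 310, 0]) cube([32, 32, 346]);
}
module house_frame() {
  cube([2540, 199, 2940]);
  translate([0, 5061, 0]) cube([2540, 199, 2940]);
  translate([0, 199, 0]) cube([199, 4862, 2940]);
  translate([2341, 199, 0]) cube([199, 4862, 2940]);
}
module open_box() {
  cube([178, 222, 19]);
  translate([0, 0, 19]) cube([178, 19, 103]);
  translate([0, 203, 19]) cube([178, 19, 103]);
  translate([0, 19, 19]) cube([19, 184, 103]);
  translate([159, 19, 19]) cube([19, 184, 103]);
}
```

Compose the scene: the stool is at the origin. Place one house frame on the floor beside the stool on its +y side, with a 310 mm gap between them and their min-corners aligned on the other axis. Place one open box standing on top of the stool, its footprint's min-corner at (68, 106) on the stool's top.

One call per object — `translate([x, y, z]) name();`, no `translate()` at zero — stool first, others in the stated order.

stool();
translate([0, 652, 0]) house_frame();
translate([68, 106, 380]) open_box();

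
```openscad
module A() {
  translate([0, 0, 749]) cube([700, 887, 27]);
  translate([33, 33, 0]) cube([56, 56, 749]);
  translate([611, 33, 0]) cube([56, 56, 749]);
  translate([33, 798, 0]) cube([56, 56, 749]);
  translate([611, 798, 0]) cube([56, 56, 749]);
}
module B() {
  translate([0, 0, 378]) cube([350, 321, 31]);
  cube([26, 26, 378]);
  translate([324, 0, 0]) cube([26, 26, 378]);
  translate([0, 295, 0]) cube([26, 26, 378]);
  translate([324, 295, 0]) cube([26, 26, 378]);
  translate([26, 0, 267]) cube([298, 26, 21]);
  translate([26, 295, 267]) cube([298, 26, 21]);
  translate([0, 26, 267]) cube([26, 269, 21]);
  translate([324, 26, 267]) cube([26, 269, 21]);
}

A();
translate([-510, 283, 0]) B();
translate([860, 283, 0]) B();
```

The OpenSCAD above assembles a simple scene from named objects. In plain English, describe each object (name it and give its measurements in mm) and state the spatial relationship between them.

A is a table with a 700×887 mm rectangular top, 27 mm thick, top surface at z = 776 mm, supported by four 56×56 mm square legs, each inset 33 mm from the nearest pair of top edges, running from the floor.

B is a four-legged stool. The seat is 350×321 mm, 31 mm thick, top at z = 409 mm. It stands on four square legs, each 26×26 mm in cross-section, from z = 0 to the seat underside, each flush with a corner of the seat. Four stretchers, 26 mm wide and 21 mm tall, connect adjacent legs with their undersides at z = 267 mm, each running between the inner faces of the legs it joins and aligned with the legs' outer faces on the other axis.

Two stools sit around the table at the −x, +x sides.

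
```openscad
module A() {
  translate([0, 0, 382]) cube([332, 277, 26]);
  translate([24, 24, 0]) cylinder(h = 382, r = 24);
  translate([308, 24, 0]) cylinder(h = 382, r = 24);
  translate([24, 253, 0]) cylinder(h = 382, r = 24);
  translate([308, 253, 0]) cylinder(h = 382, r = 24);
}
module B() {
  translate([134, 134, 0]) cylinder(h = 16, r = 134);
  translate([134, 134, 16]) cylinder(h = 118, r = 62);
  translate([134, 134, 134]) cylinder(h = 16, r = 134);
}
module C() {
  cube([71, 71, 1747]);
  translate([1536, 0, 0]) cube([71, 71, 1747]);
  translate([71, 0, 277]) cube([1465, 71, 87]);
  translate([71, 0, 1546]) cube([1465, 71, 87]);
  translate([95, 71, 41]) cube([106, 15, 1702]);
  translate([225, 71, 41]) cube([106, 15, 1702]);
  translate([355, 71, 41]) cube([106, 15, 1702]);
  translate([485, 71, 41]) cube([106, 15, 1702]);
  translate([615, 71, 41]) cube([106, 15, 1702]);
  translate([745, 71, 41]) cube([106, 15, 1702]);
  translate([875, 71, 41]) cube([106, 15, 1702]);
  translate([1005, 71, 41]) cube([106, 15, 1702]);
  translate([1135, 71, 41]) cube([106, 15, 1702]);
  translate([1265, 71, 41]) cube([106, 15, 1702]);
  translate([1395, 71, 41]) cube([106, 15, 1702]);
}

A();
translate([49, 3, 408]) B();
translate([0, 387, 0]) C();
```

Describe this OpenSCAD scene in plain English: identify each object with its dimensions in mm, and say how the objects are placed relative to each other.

A is a four-legged stool. The seat is a 332×277×26 mm slab whose top surface is at z = 408 mm; four round legs, each 48 mm in diameter, run from the floor (z = 0) to the underside of the seat, each leg's axis is inset half a diameter from the nearest pair of seat edges (so the leg's bounding box is flush with the corner).

B is a spool: two coaxial disc flanges of radius 134 mm and thickness 16 mm, joined by a core cylinder of radius 62 mm and height 118 mm. The lower flange rests on z = 0 and the three cylinders share a vertical axis.

C is a fence section. Two 71×71 mm posts, 1747 mm tall, stand on the floor with a clear span of 1465 mm between their inner faces. Two horizontal rails of 71×87 mm section span the gap between the posts with their undersides at z = 277 mm and z = 1546 mm, flush with the posts' −y face. 11 pickets, each 106 mm wide, 15 mm thick and 1702 mm tall, are fixed to the +y face of the rails with their bottoms at z = 41 mm, evenly spaced across the span with equal gaps (rounded down to the nearest mm) at the −x end and between each pair — any rounding remainder accumulates at the +x end.

The spool is on top of the stool. The fence section is on the floor beside the stool on its +y side.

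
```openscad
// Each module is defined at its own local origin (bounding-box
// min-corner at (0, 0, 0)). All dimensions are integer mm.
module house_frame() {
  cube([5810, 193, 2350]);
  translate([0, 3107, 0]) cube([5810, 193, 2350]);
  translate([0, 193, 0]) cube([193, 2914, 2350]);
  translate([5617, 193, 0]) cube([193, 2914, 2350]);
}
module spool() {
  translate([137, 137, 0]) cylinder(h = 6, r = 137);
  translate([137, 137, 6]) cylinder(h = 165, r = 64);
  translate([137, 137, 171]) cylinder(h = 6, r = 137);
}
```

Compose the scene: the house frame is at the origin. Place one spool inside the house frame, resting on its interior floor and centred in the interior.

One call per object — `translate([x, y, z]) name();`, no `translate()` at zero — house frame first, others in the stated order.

house_frame();
translate([2768, 1513, 0]) spool();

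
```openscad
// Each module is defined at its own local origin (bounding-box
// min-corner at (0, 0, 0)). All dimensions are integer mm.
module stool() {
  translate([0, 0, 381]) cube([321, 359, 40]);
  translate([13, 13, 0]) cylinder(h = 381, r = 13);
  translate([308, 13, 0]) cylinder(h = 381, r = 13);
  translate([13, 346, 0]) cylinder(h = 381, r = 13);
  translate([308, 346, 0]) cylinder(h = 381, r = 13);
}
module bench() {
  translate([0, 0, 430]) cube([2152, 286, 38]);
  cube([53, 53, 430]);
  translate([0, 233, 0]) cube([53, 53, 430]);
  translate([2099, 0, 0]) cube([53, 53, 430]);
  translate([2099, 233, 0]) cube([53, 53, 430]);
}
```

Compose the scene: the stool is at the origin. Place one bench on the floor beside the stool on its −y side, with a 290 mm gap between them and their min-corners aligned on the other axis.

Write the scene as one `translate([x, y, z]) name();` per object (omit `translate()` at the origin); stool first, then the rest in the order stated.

stool();
translate([0, -576, 0]) bench();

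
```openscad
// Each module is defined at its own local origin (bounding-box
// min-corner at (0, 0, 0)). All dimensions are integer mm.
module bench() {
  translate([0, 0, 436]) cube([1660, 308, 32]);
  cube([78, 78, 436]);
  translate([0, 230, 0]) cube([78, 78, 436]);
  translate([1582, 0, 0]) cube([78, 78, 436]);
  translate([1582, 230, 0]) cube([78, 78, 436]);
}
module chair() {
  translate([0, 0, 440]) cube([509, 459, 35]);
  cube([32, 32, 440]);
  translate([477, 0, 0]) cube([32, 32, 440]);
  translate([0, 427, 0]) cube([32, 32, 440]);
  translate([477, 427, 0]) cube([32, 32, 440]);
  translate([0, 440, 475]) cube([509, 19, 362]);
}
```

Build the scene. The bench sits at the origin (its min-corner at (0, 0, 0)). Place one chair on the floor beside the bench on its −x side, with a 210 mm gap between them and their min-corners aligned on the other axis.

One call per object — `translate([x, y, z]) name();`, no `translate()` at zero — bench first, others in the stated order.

bench();
translate([-719, 0, 0]) chair();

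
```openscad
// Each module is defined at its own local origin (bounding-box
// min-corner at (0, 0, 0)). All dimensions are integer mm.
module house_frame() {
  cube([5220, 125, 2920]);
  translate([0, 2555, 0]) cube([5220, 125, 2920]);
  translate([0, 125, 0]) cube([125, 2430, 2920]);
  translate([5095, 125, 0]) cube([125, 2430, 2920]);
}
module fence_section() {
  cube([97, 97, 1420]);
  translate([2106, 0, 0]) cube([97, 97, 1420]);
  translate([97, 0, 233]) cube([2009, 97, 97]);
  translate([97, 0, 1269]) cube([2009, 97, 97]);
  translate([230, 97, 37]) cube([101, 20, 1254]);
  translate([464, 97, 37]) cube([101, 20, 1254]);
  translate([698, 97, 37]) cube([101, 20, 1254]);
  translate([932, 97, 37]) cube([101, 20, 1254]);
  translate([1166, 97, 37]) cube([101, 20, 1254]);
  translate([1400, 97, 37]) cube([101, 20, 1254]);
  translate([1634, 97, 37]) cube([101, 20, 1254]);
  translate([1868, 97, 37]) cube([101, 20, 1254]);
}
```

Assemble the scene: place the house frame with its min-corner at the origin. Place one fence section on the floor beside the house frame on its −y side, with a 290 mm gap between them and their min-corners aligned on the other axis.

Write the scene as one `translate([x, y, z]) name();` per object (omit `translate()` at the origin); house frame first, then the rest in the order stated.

house_frame();
translate([0, -407, 0]) fence_section();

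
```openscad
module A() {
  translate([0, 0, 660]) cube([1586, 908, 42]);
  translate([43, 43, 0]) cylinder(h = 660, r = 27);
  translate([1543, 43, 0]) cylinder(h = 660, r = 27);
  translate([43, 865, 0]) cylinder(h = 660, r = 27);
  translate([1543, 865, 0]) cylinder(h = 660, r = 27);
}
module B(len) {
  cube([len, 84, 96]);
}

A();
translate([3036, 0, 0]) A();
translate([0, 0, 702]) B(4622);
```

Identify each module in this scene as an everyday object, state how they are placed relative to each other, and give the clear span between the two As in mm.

Second table starts at x = 3036; first ends at x = 1586; clear span = 3036 − 1586 = 1450 mm.

A is a table. B is a beam. A beam spans the tops of two tables. The clear span between the two tables is 1450 mm.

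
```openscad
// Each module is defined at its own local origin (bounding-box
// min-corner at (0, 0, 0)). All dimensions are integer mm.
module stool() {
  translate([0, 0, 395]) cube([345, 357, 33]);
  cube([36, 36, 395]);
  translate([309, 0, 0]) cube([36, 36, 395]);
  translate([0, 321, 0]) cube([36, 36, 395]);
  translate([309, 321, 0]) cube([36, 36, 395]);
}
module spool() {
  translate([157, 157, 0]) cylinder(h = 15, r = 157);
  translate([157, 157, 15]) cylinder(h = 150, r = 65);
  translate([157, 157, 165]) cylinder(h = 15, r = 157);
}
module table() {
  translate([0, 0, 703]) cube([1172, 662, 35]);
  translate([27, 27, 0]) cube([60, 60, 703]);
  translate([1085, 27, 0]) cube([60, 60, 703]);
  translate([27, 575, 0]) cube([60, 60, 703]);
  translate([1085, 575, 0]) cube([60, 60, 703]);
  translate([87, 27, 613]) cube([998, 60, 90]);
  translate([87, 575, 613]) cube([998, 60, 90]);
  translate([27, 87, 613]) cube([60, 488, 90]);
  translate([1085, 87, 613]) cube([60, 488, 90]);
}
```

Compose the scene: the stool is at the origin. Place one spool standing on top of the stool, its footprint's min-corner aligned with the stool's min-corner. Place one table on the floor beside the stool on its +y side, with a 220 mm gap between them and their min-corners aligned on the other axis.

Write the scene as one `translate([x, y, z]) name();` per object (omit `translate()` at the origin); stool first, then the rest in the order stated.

stool();
translate([0, 0, 428]) spool();
translate([0, 577, 0]) table();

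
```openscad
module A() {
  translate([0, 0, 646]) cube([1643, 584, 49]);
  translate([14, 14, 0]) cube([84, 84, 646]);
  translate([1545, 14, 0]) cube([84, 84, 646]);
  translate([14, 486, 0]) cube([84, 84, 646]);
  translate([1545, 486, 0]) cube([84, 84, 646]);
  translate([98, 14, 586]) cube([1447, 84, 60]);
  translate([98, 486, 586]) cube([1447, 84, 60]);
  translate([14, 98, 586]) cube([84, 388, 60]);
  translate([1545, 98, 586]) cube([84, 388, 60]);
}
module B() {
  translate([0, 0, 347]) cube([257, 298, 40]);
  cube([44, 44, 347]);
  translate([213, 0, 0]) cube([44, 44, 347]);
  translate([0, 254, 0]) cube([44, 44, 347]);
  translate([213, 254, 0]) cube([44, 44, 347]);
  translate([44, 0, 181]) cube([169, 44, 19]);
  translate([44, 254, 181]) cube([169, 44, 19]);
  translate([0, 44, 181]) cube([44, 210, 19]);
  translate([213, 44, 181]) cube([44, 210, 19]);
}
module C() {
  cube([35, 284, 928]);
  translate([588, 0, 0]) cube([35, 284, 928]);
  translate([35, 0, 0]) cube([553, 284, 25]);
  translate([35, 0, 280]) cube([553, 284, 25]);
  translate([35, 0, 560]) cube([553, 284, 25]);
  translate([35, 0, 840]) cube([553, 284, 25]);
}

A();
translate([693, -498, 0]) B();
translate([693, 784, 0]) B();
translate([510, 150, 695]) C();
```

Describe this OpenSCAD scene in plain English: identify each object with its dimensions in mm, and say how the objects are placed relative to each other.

A is a table with a 1643×584 mm rectangular top, 49 mm thick, top surface at z = 695 mm, supported by four 84×84 mm square legs, each inset 14 mm from the nearest pair of top edges, running from the floor. Four apron rails, 84 mm thick and 60 mm tall, run between adjacent legs with their top edges flush with the underside of the top and their outer faces flush with the legs' outer faces.

B is a four-legged stool. The seat is 257×298 mm, 40 mm thick, top at z = 387 mm. It stands on four square legs, each 44×44 mm in cross-section, from z = 0 to the seat underside, each flush with a corner of the seat. Four stretchers, 44 mm wide and 19 mm tall, connect adjacent legs with their undersides at z = 181 mm, each running between the inner faces of the legs it joins and aligned with the legs' outer faces on the other axis.

C is an open bookshelf. Two side panels, each 35 mm thick, 284 mm deep and 928 mm tall, stand 623 mm apart (outside-to-outside). Between them sit 4 shelves, each 25 mm thick and 284 mm deep, spanning the full gap between the sides. The bottom shelf rests on the floor (its underside at z = 0) and the clear gap between one shelf's top and the next shelf's underside is 255 mm.

Two stools sit around the table at the −y, +y sides. The bookshelf is on top of the table, centred.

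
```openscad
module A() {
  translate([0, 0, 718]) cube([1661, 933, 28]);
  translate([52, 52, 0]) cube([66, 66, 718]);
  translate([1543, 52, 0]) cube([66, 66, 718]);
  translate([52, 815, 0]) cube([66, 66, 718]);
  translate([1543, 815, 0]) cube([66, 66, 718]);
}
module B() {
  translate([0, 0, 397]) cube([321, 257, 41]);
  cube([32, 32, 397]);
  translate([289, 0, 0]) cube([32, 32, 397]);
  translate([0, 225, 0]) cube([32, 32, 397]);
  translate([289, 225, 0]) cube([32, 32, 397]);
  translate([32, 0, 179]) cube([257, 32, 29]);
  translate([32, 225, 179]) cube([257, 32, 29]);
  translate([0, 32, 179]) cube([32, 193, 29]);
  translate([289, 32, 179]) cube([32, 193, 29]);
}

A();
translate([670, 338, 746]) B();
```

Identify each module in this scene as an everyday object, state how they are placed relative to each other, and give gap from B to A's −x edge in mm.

The stool's min-x is at 670; the table's min-x is 0; gap = 670 mm.

A is a table. B is a stool. The stool is on top of the table, centred. The gap from the stool to the table's −x edge is 670 mm.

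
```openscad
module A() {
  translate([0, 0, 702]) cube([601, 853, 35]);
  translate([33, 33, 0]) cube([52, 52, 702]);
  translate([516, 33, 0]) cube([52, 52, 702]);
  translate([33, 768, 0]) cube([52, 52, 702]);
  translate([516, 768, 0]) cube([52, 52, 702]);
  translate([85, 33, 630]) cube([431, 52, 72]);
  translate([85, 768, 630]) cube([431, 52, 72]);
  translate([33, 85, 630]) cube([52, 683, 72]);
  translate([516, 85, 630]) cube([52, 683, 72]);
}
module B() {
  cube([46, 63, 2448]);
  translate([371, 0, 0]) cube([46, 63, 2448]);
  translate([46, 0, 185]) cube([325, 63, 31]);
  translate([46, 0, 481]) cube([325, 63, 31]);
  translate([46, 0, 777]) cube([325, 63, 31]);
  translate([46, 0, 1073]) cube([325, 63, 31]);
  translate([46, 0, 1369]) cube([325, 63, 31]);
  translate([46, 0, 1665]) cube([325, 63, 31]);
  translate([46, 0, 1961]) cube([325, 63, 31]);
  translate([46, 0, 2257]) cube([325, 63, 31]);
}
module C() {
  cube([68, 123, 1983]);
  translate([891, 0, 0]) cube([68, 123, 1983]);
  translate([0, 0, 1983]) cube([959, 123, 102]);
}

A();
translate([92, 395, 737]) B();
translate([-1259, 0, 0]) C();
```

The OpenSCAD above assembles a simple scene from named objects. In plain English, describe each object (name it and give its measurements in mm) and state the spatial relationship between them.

A is a rectangular dining table. The top is 601×853×35 mm with its upper surface at z = 737 mm. It stands on four 52×52 mm square legs, each inset 33 mm from the nearest pair of top edges, running from the floor to the underside of the top. Four apron rails, 52 mm thick and 72 mm tall, run between adjacent legs with their top edges flush with the underside of the top and their outer faces flush with the legs' outer faces.

B is a straight ladder. Two 46×63 mm vertical rails, 2448 mm tall, stand 417 mm apart (outside-to-outside) with their front faces coplanar on the −y side. 8 rungs, each 63 mm deep and 31 mm tall, span between the inner faces of the rails, front faces flush with the rails. The lowest rung's underside is at z = 185 mm and rungs are spaced 296 mm apart (underside to underside).

C is a door frame. The clear opening is 823 mm wide and 1983 mm high. Two 68 mm wide jambs, 123 mm deep, stand either side of the opening from the floor to the top of the opening. A 102 mm thick head sits across the top of both jambs, spanning the full outside width of the frame.

The ladder is on top of the table, centred. The door frame is on the floor beside the table on its −x side.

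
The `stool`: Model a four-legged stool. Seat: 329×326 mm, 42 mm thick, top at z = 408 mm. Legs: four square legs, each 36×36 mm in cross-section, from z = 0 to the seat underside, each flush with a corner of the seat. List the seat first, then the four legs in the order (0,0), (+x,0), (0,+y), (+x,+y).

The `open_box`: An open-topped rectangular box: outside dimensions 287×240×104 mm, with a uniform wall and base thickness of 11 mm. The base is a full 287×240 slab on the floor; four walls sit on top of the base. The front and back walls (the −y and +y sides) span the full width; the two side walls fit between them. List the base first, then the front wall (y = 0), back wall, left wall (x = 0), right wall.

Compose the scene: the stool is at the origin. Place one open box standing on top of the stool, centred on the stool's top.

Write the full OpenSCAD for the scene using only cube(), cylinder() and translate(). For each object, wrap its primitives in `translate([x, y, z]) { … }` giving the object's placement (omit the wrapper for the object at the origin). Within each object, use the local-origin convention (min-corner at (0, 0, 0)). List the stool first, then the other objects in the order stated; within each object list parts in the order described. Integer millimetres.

translate([0, 0, 366]) cube([329, 326, 42]);
cube([36, 36, 366]);
translate([293, 0, 0]) cube([36, 36, 366]);
translate([0, 290, 0]) cube([36, 36, 366]);
translate([293, 290, 0]) cube([36, 36, 366]);
translate([21, 43, 408]) {
  cube([287, 240, 11]);
  translate([0, 0, 11]) cube([287, 11, 93]);
  translate([0, 229, 11]) cube([287, 11, 93]);
  translate([0, 11, 11]) cube([11, 218, 93]);
  translate([276, 11, 11]) cube([11, 218, 93]);
}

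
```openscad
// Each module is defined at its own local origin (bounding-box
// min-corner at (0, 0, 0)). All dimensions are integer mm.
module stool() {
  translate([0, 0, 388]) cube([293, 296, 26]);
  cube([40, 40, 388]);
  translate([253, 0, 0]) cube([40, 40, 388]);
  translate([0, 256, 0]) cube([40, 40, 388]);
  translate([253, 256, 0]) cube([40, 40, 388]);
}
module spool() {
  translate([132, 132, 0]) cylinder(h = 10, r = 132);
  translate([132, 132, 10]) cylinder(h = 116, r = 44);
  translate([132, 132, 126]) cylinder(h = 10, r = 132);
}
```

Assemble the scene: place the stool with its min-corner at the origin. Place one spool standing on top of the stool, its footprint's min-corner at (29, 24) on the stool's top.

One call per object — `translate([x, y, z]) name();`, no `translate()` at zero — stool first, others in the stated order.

stool();
translate([29, 24, 414]) spool();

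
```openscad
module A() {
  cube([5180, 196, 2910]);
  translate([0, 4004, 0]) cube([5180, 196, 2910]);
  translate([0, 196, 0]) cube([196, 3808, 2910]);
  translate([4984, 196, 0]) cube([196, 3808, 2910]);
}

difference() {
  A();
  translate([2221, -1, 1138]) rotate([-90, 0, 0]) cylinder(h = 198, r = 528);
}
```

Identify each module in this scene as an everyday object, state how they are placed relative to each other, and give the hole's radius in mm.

The subtracted cylinder has r = 528 mm.

A is a house frame. The house frame has a circular hole through its front wall. The hole's radius is 528 mm.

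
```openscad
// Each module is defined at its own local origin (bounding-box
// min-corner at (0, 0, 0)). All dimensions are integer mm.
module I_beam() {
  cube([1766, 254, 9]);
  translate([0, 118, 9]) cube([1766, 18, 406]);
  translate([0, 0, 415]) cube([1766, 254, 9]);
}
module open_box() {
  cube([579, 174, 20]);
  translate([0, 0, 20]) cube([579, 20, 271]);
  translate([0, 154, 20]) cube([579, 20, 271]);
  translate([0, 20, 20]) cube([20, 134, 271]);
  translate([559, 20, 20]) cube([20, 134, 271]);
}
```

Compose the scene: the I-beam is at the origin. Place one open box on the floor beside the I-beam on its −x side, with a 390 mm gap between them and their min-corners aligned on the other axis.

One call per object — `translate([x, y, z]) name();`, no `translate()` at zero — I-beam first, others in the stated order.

I_beam();
translate([-969, 0, 0]) open_box();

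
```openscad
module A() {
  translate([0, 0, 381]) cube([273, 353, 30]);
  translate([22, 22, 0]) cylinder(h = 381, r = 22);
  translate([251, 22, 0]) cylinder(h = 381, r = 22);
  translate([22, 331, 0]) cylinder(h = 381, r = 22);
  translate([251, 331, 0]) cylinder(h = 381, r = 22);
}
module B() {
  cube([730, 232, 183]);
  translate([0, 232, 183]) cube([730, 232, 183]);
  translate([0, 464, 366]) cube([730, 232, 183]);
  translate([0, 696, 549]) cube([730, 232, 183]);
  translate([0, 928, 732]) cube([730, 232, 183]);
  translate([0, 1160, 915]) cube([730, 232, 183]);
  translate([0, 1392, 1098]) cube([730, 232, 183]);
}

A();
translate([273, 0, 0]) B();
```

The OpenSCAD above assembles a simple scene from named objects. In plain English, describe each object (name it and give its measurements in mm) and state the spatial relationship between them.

A is a four-legged stool. The seat is a 273×353×30 mm slab whose top surface is at z = 411 mm; four round legs, each 44 mm in diameter, run from the floor (z = 0) to the underside of the seat, each leg's axis is inset half a diameter from the nearest pair of seat edges (so the leg's bounding box is flush with the corner).

B is a straight staircase of 7 solid steps. Each step is 730 mm wide (x), 232 mm deep (y, the going) and 183 mm tall (the rise). The first step rests on the floor; each subsequent step sits one going further in +y and one rise higher in +z, directly behind and above the previous step with no overlap.

The staircase is against the stool's +x side, with their −y faces flush.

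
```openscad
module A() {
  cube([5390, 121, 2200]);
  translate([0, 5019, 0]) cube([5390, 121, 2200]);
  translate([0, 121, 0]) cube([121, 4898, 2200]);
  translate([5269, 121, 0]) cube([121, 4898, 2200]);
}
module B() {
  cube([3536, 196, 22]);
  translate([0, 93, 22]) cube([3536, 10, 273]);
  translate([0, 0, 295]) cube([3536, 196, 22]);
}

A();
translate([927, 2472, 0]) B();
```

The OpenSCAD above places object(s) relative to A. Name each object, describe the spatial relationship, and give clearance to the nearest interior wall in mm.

Clearances: x = 806, y = 2351; minimum 806 mm.

A is a house frame. B is an I-beam. The I-beam sits inside the house frame, centred. The clearance to the nearest interior wall is 806 mm.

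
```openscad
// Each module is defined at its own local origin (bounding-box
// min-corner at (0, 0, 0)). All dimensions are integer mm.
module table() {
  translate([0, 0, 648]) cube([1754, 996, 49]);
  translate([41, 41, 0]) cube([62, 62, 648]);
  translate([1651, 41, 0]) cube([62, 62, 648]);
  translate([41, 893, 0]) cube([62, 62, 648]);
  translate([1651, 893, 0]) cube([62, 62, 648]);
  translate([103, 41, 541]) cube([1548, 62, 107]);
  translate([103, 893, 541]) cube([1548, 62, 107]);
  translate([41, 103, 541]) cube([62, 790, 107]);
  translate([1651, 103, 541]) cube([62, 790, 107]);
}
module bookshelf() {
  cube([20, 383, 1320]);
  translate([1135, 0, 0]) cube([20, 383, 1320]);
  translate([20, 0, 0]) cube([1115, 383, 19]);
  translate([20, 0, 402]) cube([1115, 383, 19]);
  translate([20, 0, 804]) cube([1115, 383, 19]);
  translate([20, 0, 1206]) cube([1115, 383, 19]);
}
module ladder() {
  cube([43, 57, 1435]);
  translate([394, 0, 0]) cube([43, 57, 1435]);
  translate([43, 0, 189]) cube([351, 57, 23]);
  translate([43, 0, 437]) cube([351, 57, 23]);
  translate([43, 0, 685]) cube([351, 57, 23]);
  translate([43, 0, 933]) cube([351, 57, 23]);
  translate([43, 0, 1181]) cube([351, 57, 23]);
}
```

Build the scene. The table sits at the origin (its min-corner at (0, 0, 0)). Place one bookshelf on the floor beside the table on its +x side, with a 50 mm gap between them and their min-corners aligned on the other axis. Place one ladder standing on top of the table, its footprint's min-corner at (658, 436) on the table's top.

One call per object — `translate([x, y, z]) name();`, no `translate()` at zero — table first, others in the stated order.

table();
translate([1804, 0, 0]) bookshelf();
translate([658, 436, 697]) ladder();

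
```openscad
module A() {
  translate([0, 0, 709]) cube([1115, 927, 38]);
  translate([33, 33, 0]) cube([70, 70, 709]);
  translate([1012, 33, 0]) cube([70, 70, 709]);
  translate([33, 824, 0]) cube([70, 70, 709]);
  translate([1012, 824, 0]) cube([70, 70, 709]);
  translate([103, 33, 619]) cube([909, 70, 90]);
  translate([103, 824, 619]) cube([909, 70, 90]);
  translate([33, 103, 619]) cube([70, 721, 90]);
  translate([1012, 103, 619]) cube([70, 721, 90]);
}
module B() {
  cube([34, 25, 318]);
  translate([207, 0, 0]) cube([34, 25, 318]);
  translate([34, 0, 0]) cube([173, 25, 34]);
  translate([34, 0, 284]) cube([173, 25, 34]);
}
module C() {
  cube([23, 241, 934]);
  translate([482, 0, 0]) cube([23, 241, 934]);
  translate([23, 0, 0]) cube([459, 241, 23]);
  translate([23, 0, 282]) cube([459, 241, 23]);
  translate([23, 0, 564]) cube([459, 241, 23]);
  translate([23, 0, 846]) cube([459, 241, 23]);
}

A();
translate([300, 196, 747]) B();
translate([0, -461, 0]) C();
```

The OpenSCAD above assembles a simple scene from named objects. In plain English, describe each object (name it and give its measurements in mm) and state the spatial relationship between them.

A is a table with a 1115×927 mm rectangular top, 38 mm thick, top surface at z = 747 mm, supported by four 70×70 mm square legs, each inset 33 mm from the nearest pair of top edges, running from the floor. Four apron rails, 70 mm thick and 90 mm tall, run between adjacent legs with their top edges flush with the underside of the top and their outer faces flush with the legs' outer faces.

B is a picture frame with a 173×250 mm rectangular opening (x by z) and a uniform 34 mm border on every side. Frame depth is 25 mm along y. It is built from two vertical stiles running the full outside height and two horizontal rails spanning the gap between the stiles.

C is a bookshelf 505 mm wide overall, 241 mm deep and 934 mm tall. The two sides are 23 mm thick vertical panels. 4 horizontal shelves of 23 mm thickness span between the inner faces of the sides; the lowest shelf sits on the floor and shelves are stacked with a clear vertical gap of 259 mm between each pair.

The picture frame is on top of the table. The bookshelf is on the floor beside the table on its −y side.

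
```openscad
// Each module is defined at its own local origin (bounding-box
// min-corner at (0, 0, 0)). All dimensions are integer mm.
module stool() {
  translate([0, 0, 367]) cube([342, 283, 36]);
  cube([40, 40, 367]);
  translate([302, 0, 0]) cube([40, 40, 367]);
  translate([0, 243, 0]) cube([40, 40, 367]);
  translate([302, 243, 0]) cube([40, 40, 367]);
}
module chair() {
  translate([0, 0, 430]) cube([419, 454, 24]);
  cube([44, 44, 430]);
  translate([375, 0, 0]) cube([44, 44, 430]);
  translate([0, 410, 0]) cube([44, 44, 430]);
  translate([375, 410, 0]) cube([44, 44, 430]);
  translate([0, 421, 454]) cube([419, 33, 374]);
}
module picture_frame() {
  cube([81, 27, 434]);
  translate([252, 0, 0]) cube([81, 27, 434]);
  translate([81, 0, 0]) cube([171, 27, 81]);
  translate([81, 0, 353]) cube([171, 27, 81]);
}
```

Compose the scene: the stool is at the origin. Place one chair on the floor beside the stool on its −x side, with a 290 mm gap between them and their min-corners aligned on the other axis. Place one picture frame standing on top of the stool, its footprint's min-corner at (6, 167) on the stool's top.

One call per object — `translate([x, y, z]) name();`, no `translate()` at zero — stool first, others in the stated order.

stool();
translate([-709, 0, 0]) chair();
translate([6, 167, 403]) picture_frame();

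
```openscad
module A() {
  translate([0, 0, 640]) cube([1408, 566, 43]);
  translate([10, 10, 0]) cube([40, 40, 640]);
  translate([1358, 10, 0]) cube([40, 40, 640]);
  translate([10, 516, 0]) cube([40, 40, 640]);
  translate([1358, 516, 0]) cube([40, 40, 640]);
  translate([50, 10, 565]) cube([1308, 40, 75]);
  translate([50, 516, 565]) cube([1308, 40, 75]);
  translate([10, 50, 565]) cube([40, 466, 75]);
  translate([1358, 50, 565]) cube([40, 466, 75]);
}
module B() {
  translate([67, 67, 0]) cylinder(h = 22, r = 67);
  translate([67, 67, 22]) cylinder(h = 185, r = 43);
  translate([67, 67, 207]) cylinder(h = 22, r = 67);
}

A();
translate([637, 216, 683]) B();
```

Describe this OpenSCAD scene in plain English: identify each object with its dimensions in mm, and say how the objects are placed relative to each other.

A is a rectangular dining table. The top is 1408×566×43 mm with its upper surface at z = 683 mm. It stands on four 40×40 mm square legs, each inset 10 mm from the nearest pair of top edges, running from the floor to the underside of the top. Four apron rails, 40 mm thick and 75 mm tall, run between adjacent legs with their top edges flush with the underside of the top and their outer faces flush with the legs' outer faces.

B is a spool: two coaxial disc flanges of radius 67 mm and thickness 22 mm, joined by a core cylinder of radius 43 mm and height 185 mm. The lower flange rests on z = 0 and the three cylinders share a vertical axis.

The spool is on top of the table, centred.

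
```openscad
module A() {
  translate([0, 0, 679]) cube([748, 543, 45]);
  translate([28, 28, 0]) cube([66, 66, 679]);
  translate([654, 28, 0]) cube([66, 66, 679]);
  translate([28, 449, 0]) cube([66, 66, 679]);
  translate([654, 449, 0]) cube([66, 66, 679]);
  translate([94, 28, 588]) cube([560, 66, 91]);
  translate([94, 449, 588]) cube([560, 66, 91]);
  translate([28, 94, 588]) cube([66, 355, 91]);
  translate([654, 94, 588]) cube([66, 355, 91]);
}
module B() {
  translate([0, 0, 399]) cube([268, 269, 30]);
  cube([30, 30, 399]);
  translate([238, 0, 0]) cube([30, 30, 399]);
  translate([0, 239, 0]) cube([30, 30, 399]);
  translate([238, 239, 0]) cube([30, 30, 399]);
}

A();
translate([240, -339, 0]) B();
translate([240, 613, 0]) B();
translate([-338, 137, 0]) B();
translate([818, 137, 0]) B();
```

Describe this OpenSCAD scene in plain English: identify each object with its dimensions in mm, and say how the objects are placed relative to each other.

A is a table: top 748 mm (x) × 543 mm (y), 45 mm thick, upper face at z = 724 mm, on four 66×66 mm square legs, each inset 28 mm from the nearest pair of top edges, running from z = 0 to the bottom of the top. Four apron rails, 66 mm thick and 91 mm tall, run between adjacent legs with their top edges flush with the underside of the top and their outer faces flush with the legs' outer faces.

B is a four-legged stool. The seat is 268×269 mm, 30 mm thick, top at z = 429 mm. It stands on four square legs, each 30×30 mm in cross-section, from z = 0 to the seat underside, each flush with a corner of the seat.

Four stools sit around the table at the −y, +y, −x, +x sides.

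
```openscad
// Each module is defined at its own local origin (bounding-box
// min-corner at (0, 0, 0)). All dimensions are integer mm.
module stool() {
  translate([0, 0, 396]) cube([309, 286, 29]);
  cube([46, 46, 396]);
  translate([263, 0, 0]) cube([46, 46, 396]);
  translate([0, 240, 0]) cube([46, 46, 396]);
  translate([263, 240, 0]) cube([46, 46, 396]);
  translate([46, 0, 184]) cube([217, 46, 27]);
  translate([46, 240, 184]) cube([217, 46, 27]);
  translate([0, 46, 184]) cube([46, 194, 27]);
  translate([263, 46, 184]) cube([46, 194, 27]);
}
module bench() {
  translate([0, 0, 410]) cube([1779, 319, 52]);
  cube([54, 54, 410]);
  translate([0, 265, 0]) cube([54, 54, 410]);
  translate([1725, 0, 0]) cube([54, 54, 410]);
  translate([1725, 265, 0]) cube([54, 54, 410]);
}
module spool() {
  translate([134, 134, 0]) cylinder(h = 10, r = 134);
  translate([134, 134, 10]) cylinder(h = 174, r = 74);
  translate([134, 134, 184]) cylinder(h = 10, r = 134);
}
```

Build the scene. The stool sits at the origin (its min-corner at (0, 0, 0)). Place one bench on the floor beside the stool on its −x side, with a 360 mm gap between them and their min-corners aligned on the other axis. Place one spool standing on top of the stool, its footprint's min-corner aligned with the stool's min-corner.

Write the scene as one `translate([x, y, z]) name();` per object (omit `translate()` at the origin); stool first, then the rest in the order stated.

stool();
translate([-2139, 0, 0]) bench();
translate([0, 0, 425]) spool();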